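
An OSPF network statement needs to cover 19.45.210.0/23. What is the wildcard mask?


Subnet mask: 255.255.254.0
Wildcard = 255.255.255.255 - subnet mask
255 - 255 = 0
255 - 255 = 0
255 - 254 = 1
255 - 0 = 255
Wildcard: 0.0.1.255


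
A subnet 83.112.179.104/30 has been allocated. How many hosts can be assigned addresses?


Host bits = 32 - 30 = 2
Total addresses = 2^2 = 4
Usable = total - 2 (network and broadcast)
Usable hosts: 2


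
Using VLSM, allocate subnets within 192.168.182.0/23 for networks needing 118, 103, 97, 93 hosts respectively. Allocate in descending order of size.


118 hosts -> /25 (126 usable): 192.168.182.0/25
103 hosts -> /25 (126 usable): 192.168.182.128/25
97 hosts -> /25 (126 usable): 192.168.183.0/25
93 hosts -> /25 (126 usable): 192.168.183.128/25
Allocation: 192.168.182.0/25 (118 hosts, 126 usable); 192.168.182.128/25 (103 hosts, 126 usable); 192.168.183.0/25 (97 hosts, 126 usable); 192.168.183.128/25 (93 hosts, 126 usable)


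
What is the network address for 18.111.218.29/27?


IP:   00010010.01101111.11011010.00011101
Mask: 11111111.11111111.11111111.11100000
AND operation:
Net:  00010010.01101111.11011010.00000000
Network: 18.111.218.0/27


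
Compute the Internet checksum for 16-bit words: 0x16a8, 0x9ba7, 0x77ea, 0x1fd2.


Sum all words (with carry folding):
+ 0x16a8 = 0x16a8
+ 0x9ba7 = 0xb24f
+ 0x77ea = 0x2a3a
+ 0x1fd2 = 0x4a0c
One's complement: ~0x4a0c
Checksum = 0xb5f3


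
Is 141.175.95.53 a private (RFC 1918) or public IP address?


RFC 1918 private ranges:
  10.0.0.0/8 (10.0.0.0 - 10.255.255.255)
  172.16.0.0/12 (172.16.0.0 - 172.31.255.255)
  192.168.0.0/16 (192.168.0.0 - 192.168.255.255)
Public (not in any RFC 1918 range)


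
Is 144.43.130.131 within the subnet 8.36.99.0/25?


Subnet network: 8.36.99.0
Test IP AND mask: 144.43.130.128
No, 144.43.130.131 is not in 8.36.99.0/25


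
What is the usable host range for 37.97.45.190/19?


Network: 37.97.32.0
Broadcast: 37.97.63.255
First usable = network + 1
Last usable = broadcast - 1
Range: 37.97.32.1 to 37.97.63.254


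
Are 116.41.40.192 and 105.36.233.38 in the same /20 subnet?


Mask: 255.255.240.0
116.41.40.192 AND mask = 116.41.32.0
105.36.233.38 AND mask = 105.36.224.0
No, different subnets (116.41.32.0 vs 105.36.224.0)


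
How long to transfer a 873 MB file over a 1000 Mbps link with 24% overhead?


Effective throughput = 1000 * (1 - 24/100) = 760 Mbps
File size in Mb = 873 * 8 = 6984 Mb
Time = 6984 / 760
Time = 9.1895 seconds


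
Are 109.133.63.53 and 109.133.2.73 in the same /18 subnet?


Mask: 255.255.192.0
109.133.63.53 AND mask = 109.133.0.0
109.133.2.73 AND mask = 109.133.0.0
Yes, same subnet (109.133.0.0)


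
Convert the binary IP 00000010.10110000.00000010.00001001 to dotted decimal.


00000010 = 2
10110000 = 176
00000010 = 2
00001001 = 9
IP: 2.176.2.9


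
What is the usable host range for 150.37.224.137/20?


Network: 150.37.224.0
Broadcast: 150.37.239.255
First usable = network + 1
Last usable = broadcast - 1
Range: 150.37.224.1 to 150.37.239.254


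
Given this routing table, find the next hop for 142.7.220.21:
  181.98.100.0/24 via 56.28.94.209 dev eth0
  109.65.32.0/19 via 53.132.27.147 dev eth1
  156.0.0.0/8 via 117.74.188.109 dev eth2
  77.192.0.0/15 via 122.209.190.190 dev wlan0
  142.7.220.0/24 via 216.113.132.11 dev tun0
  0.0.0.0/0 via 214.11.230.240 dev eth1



Longest prefix match for 142.7.220.21:
  /24 181.98.100.0: no
  /19 109.65.32.0: no
  /8 156.0.0.0: no
  /15 77.192.0.0: no
  /24 142.7.220.0: MATCH
  /0 0.0.0.0: MATCH
Selected: next-hop 216.113.132.11 via tun0 (matched /24)


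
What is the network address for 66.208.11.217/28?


IP:   01000010.11010000.00001011.11011001
Mask: 11111111.11111111.11111111.11110000
AND operation:
Net:  01000010.11010000.00001011.11010000
Network: 66.208.11.208/28


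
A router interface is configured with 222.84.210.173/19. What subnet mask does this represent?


/19 means 19 network bits, 13 host bits
Binary: 11111111111111111110000000000000
Mask: 255.255.224.0


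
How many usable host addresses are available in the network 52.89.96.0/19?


Host bits = 32 - 19 = 13
Total addresses = 2^13 = 8192
Usable = total - 2 (network and broadcast)
Usable hosts: 8190


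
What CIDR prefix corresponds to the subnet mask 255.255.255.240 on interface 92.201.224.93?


Binary: 11111111.11111111.11111111.11110000
Count leading 1s
Prefix: /28


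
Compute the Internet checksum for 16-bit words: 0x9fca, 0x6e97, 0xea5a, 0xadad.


Sum all words (with carry folding):
+ 0x9fca = 0x9fca
+ 0x6e97 = 0x0e62
+ 0xea5a = 0xf8bc
+ 0xadad = 0xa66a
One's complement: ~0xa66a
Checksum = 0x5995


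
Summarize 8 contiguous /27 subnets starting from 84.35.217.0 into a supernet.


Original prefix: /27
Number of subnets: 8 = 2^3
New prefix = 27 - 3 = 24
Supernet: 84.35.217.0/24


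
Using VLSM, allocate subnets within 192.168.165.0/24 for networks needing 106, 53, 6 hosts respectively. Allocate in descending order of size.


106 hosts -> /25 (126 usable): 192.168.165.0/25
53 hosts -> /26 (62 usable): 192.168.165.128/26
6 hosts -> /29 (6 usable): 192.168.165.192/29
Allocation: 192.168.165.0/25 (106 hosts, 126 usable); 192.168.165.128/26 (53 hosts, 62 usable); 192.168.165.192/29 (6 hosts, 6 usable)


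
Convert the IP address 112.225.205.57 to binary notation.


112 = 01110000
225 = 11100001
205 = 11001101
57 = 00111001
Binary: 01110000.11100001.11001101.00111001


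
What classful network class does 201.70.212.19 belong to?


First octet: 201
Binary: 11001001
110xxxxx -> Class C (192-223)
Class C, default mask 255.255.255.0 (/24)


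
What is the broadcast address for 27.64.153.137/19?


Network: 27.64.128.0/19
Host bits = 13
Set all host bits to 1:
Broadcast: 27.64.159.255


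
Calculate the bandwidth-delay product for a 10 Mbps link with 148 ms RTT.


BDP = bandwidth * RTT
= 10 Mbps * 148 ms
= 10 * 1e6 * 148 / 1000 bits
= 1480000 bits
= 185000 bytes
= 180.6641 KB
BDP = 1480000 bits (185000 bytes)


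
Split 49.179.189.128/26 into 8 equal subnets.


New prefix = 26 + 3 = 29
Each subnet has 8 addresses
  49.179.189.128/29
  49.179.189.136/29
  49.179.189.144/29
  49.179.189.152/29
  49.179.189.160/29
  49.179.189.168/29
  49.179.189.176/29
  49.179.189.184/29
Subnets: 49.179.189.128/29, 49.179.189.136/29, 49.179.189.144/29, 49.179.189.152/29, 49.179.189.160/29, 49.179.189.168/29, 49.179.189.176/29, 49.179.189.184/29


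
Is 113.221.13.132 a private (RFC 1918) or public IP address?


RFC 1918 private ranges:
  10.0.0.0/8 (10.0.0.0 - 10.255.255.255)
  172.16.0.0/12 (172.16.0.0 - 172.31.255.255)
  192.168.0.0/16 (192.168.0.0 - 192.168.255.255)
Public (not in any RFC 1918 range)


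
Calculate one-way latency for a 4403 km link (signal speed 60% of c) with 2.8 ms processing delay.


Speed = 0.6 * 3e5 km/s = 180000 km/s
Propagation delay = 4403 / 180000 = 0.0245 s = 24.4611 ms
Processing delay = 2.8 ms
Total one-way latency = 27.2611 ms


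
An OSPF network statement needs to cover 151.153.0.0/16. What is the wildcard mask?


Subnet mask: 255.255.0.0
Wildcard = 255.255.255.255 - subnet mask
255 - 255 = 0
255 - 255 = 0
255 - 0 = 255
255 - 0 = 255
Wildcard: 0.0.255.255


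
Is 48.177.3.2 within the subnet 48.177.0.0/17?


Subnet network: 48.177.0.0
Test IP AND mask: 48.177.0.0
Yes, 48.177.3.2 is in 48.177.0.0/17


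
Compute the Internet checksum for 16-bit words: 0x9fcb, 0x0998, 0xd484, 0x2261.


Sum all words (with carry folding):
+ 0x9fcb = 0x9fcb
+ 0x0998 = 0xa963
+ 0xd484 = 0x7de8
+ 0x2261 = 0xa049
One's complement: ~0xa049
Checksum = 0x5fb6


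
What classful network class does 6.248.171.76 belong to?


First octet: 6
Binary: 00000110
0xxxxxxx -> Class A (1-126)
Class A, default mask 255.0.0.0 (/8)


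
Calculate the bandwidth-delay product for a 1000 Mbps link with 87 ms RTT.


BDP = bandwidth * RTT
= 1000 Mbps * 87 ms
= 1000 * 1e6 * 87 / 1000 bits
= 87000000 bits
= 10875000 bytes
= 10620.1172 KB
BDP = 87000000 bits (10875000 bytes)


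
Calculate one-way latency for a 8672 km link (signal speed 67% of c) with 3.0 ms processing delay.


Speed = 0.67 * 3e5 km/s = 201000 km/s
Propagation delay = 8672 / 201000 = 0.0431 s = 43.1443 ms
Processing delay = 3.0 ms
Total one-way latency = 46.1443 ms


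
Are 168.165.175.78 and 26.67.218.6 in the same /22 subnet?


Mask: 255.255.252.0
168.165.175.78 AND mask = 168.165.172.0
26.67.218.6 AND mask = 26.67.216.0
No, different subnets (168.165.172.0 vs 26.67.216.0)


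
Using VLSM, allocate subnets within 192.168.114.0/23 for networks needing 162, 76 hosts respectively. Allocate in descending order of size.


162 hosts -> /24 (254 usable): 192.168.114.0/24
76 hosts -> /25 (126 usable): 192.168.115.0/25
Allocation: 192.168.114.0/24 (162 hosts, 254 usable); 192.168.115.0/25 (76 hosts, 126 usable)


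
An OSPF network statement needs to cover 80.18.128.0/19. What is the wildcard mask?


Subnet mask: 255.255.224.0
Wildcard = 255.255.255.255 - subnet mask
255 - 255 = 0
255 - 255 = 0
255 - 224 = 31
255 - 0 = 255
Wildcard: 0.0.31.255


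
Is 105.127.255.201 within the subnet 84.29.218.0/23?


Subnet network: 84.29.218.0
Test IP AND mask: 105.127.254.0
No, 105.127.255.201 is not in 84.29.218.0/23


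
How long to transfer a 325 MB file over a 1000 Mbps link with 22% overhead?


Effective throughput = 1000 * (1 - 22/100) = 780 Mbps
File size in Mb = 325 * 8 = 2600 Mb
Time = 2600 / 780
Time = 3.3333 seconds


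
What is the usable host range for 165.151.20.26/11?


Network: 165.128.0.0
Broadcast: 165.159.255.255
First usable = network + 1
Last usable = broadcast - 1
Range: 165.128.0.1 to 165.159.255.254


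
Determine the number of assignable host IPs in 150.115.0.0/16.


Host bits = 32 - 16 = 16
Total addresses = 2^16 = 65536
Usable = total - 2 (network and broadcast)
Usable hosts: 65534


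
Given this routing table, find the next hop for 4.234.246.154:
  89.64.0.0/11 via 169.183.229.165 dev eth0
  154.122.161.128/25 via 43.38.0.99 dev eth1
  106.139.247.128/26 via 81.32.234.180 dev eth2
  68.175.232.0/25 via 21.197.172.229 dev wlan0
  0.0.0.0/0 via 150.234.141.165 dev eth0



Longest prefix match for 4.234.246.154:
  /11 89.64.0.0: no
  /25 154.122.161.128: no
  /26 106.139.247.128: no
  /25 68.175.232.0: no
  /0 0.0.0.0: MATCH
Selected: next-hop 150.234.141.165 via eth0 (matched /0)


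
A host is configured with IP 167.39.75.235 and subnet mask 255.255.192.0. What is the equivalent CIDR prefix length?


Binary: 11111111.11111111.11000000.00000000
Count leading 1s
Prefix: /18


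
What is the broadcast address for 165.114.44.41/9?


Network: 165.0.0.0/9
Host bits = 23
Set all host bits to 1:
Broadcast: 165.127.255.255


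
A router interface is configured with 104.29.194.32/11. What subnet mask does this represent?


/11 means 11 network bits, 21 host bits
Binary: 11111111111000000000000000000000
Mask: 255.224.0.0


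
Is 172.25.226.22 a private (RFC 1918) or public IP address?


RFC 1918 private ranges:
  10.0.0.0/8 (10.0.0.0 - 10.255.255.255)
  172.16.0.0/12 (172.16.0.0 - 172.31.255.255)
  192.168.0.0/16 (192.168.0.0 - 192.168.255.255)
Private (in 172.16.0.0/12)


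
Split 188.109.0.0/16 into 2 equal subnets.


New prefix = 16 + 1 = 17
Each subnet has 32768 addresses
  188.109.0.0/17
  188.109.128.0/17
Subnets: 188.109.0.0/17, 188.109.128.0/17


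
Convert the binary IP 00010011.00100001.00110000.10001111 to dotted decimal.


00010011 = 19
00100001 = 33
00110000 = 48
10001111 = 143
IP: 19.33.48.143


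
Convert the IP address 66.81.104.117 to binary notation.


66 = 01000010
81 = 01010001
104 = 01101000
117 = 01110101
Binary: 01000010.01010001.01101000.01110101


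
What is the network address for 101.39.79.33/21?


IP:   01100101.00100111.01001111.00100001
Mask: 11111111.11111111.11111000.00000000
AND operation:
Net:  01100101.00100111.01001000.00000000
Network: 101.39.72.0/21


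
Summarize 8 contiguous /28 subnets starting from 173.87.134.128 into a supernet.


Original prefix: /28
Number of subnets: 8 = 2^3
New prefix = 28 - 3 = 25
Supernet: 173.87.134.128/25


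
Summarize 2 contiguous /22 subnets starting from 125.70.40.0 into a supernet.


Original prefix: /22
Number of subnets: 2 = 2^1
New prefix = 22 - 1 = 21
Supernet: 125.70.40.0/21


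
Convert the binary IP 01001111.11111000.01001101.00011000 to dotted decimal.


01001111 = 79
11111000 = 248
01001101 = 77
00011000 = 24
IP: 79.248.77.24


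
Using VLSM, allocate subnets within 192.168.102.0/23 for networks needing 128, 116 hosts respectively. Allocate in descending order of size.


128 hosts -> /24 (254 usable): 192.168.102.0/24
116 hosts -> /25 (126 usable): 192.168.103.0/25
Allocation: 192.168.102.0/24 (128 hosts, 254 usable); 192.168.103.0/25 (116 hosts, 126 usable)


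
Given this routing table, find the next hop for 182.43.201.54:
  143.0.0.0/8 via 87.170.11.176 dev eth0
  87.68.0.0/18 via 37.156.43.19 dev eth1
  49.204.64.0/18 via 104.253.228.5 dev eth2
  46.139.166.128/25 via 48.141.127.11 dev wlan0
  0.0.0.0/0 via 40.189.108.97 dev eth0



Longest prefix match for 182.43.201.54:
  /8 143.0.0.0: no
  /18 87.68.0.0: no
  /18 49.204.64.0: no
  /25 46.139.166.128: no
  /0 0.0.0.0: MATCH
Selected: next-hop 40.189.108.97 via eth0 (matched /0)


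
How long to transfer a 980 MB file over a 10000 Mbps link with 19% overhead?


Effective throughput = 10000 * (1 - 19/100) = 8100.0 Mbps
File size in Mb = 980 * 8 = 7840 Mb
Time = 7840 / 8100.0
Time = 0.9679 seconds


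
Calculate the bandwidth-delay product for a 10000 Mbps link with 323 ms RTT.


BDP = bandwidth * RTT
= 10000 Mbps * 323 ms
= 10000 * 1e6 * 323 / 1000 bits
= 3230000000 bits
= 403750000 bytes
= 394287.1094 KB
BDP = 3230000000 bits (403750000 bytes)


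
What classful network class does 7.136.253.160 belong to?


First octet: 7
Binary: 00000111
0xxxxxxx -> Class A (1-126)
Class A, default mask 255.0.0.0 (/8)


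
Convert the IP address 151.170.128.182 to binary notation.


151 = 10010111
170 = 10101010
128 = 10000000
182 = 10110110
Binary: 10010111.10101010.10000000.10110110


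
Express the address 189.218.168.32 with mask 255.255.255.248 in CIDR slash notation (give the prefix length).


Binary: 11111111.11111111.11111111.11111000
Count leading 1s
Prefix: /29


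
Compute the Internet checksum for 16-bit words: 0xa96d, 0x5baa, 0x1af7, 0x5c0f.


Sum all words (with carry folding):
+ 0xa96d = 0xa96d
+ 0x5baa = 0x0518
+ 0x1af7 = 0x200f
+ 0x5c0f = 0x7c1e
One's complement: ~0x7c1e
Checksum = 0x83e1


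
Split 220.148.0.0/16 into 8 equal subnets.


New prefix = 16 + 3 = 19
Each subnet has 8192 addresses
  220.148.0.0/19
  220.148.32.0/19
  220.148.64.0/19
  220.148.96.0/19
  220.148.128.0/19
  220.148.160.0/19
  220.148.192.0/19
  220.148.224.0/19
Subnets: 220.148.0.0/19, 220.148.32.0/19, 220.148.64.0/19, 220.148.96.0/19, 220.148.128.0/19, 220.148.160.0/19, 220.148.192.0/19, 220.148.224.0/19


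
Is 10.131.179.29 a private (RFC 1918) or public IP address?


RFC 1918 private ranges:
  10.0.0.0/8 (10.0.0.0 - 10.255.255.255)
  172.16.0.0/12 (172.16.0.0 - 172.31.255.255)
  192.168.0.0/16 (192.168.0.0 - 192.168.255.255)
Private (in 10.0.0.0/8)


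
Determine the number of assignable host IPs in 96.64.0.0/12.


Host bits = 32 - 12 = 20
Total addresses = 2^20 = 1048576
Usable = total - 2 (network and broadcast)
Usable hosts: 1048574


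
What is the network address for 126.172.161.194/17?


IP:   01111110.10101100.10100001.11000010
Mask: 11111111.11111111.10000000.00000000
AND operation:
Net:  01111110.10101100.10000000.00000000
Network: 126.172.128.0/17


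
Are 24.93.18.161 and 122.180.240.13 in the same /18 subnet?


Mask: 255.255.192.0
24.93.18.161 AND mask = 24.93.0.0
122.180.240.13 AND mask = 122.180.192.0
No, different subnets (24.93.0.0 vs 122.180.192.0)


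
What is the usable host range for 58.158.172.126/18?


Network: 58.158.128.0
Broadcast: 58.158.191.255
First usable = network + 1
Last usable = broadcast - 1
Range: 58.158.128.1 to 58.158.191.254


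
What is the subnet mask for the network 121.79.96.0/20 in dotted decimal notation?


/20 means 20 network bits, 12 host bits
Binary: 11111111111111111111000000000000
Mask: 255.255.240.0


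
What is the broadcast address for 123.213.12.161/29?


Network: 123.213.12.160/29
Host bits = 3
Set all host bits to 1:
Broadcast: 123.213.12.167


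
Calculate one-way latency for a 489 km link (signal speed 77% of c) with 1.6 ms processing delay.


Speed = 0.77 * 3e5 km/s = 231000 km/s
Propagation delay = 489 / 231000 = 0.0021 s = 2.1169 ms
Processing delay = 1.6 ms
Total one-way latency = 3.7169 ms


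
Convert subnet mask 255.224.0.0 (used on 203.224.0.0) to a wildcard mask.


Subnet mask: 255.224.0.0
Wildcard = 255.255.255.255 - subnet mask
255 - 255 = 0
255 - 224 = 31
255 - 0 = 255
255 - 0 = 255
Wildcard: 0.31.255.255


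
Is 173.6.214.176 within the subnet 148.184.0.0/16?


Subnet network: 148.184.0.0
Test IP AND mask: 173.6.0.0
No, 173.6.214.176 is not in 148.184.0.0/16


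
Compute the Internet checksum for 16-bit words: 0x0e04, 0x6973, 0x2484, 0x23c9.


Sum all words (with carry folding):
+ 0x0e04 = 0x0e04
+ 0x6973 = 0x7777
+ 0x2484 = 0x9bfb
+ 0x23c9 = 0xbfc4
One's complement: ~0xbfc4
Checksum = 0x403b


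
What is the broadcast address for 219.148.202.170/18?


Network: 219.148.192.0/18
Host bits = 14
Set all host bits to 1:
Broadcast: 219.148.255.255


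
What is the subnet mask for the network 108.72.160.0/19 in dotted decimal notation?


/19 means 19 network bits, 13 host bits
Binary: 11111111111111111110000000000000
Mask: 255.255.224.0


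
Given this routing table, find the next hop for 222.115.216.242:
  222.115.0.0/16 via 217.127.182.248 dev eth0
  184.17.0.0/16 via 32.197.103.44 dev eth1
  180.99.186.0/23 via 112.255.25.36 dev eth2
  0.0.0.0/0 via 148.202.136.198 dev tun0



Longest prefix match for 222.115.216.242:
  /16 222.115.0.0: MATCH
  /16 184.17.0.0: no
  /23 180.99.186.0: no
  /0 0.0.0.0: MATCH
Selected: next-hop 217.127.182.248 via eth0 (matched /16)


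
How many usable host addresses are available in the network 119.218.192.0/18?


Host bits = 32 - 18 = 14
Total addresses = 2^14 = 16384
Usable = total - 2 (network and broadcast)
Usable hosts: 16382


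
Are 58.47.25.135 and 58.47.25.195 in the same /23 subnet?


Mask: 255.255.254.0
58.47.25.135 AND mask = 58.47.24.0
58.47.25.195 AND mask = 58.47.24.0
Yes, same subnet (58.47.24.0)


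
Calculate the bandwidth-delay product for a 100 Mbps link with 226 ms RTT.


BDP = bandwidth * RTT
= 100 Mbps * 226 ms
= 100 * 1e6 * 226 / 1000 bits
= 22600000 bits
= 2825000 bytes
= 2758.7891 KB
BDP = 22600000 bits (2825000 bytes)


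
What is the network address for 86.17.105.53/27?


IP:   01010110.00010001.01101001.00110101
Mask: 11111111.11111111.11111111.11100000
AND operation:
Net:  01010110.00010001.01101001.00100000
Network: 86.17.105.32/27


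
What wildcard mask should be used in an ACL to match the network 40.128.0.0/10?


Subnet mask: 255.192.0.0
Wildcard = 255.255.255.255 - subnet mask
255 - 255 = 0
255 - 192 = 63
255 - 0 = 255
255 - 0 = 255
Wildcard: 0.63.255.255


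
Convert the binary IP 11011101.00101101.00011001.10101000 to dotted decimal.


11011101 = 221
00101101 = 45
00011001 = 25
10101000 = 168
IP: 221.45.25.168


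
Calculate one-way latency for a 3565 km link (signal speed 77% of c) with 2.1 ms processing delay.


Speed = 0.77 * 3e5 km/s = 231000 km/s
Propagation delay = 3565 / 231000 = 0.0154 s = 15.4329 ms
Processing delay = 2.1 ms
Total one-way latency = 17.5329 ms


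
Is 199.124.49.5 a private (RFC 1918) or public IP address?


RFC 1918 private ranges:
  10.0.0.0/8 (10.0.0.0 - 10.255.255.255)
  172.16.0.0/12 (172.16.0.0 - 172.31.255.255)
  192.168.0.0/16 (192.168.0.0 - 192.168.255.255)
Public (not in any RFC 1918 range)


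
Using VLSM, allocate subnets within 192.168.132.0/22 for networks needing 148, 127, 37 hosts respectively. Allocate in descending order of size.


148 hosts -> /24 (254 usable): 192.168.132.0/24
127 hosts -> /24 (254 usable): 192.168.133.0/24
37 hosts -> /26 (62 usable): 192.168.134.0/26
Allocation: 192.168.132.0/24 (148 hosts, 254 usable); 192.168.133.0/24 (127 hosts, 254 usable); 192.168.134.0/26 (37 hosts, 62 usable)


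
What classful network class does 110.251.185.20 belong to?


First octet: 110
Binary: 01101110
0xxxxxxx -> Class A (1-126)
Class A, default mask 255.0.0.0 (/8)


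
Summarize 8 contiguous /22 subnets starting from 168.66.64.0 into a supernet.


Original prefix: /22
Number of subnets: 8 = 2^3
New prefix = 22 - 3 = 19
Supernet: 168.66.64.0/19


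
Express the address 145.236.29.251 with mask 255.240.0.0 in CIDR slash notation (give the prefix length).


Binary: 11111111.11110000.00000000.00000000
Count leading 1s
Prefix: /12


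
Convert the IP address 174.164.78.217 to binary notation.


174 = 10101110
164 = 10100100
78 = 01001110
217 = 11011001
Binary: 10101110.10100100.01001110.11011001


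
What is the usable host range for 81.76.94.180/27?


Network: 81.76.94.160
Broadcast: 81.76.94.191
First usable = network + 1
Last usable = broadcast - 1
Range: 81.76.94.161 to 81.76.94.190


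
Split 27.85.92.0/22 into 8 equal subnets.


New prefix = 22 + 3 = 25
Each subnet has 128 addresses
  27.85.92.0/25
  27.85.92.128/25
  27.85.93.0/25
  27.85.93.128/25
  27.85.94.0/25
  27.85.94.128/25
  27.85.95.0/25
  27.85.95.128/25
Subnets: 27.85.92.0/25, 27.85.92.128/25, 27.85.93.0/25, 27.85.93.128/25, 27.85.94.0/25, 27.85.94.128/25, 27.85.95.0/25, 27.85.95.128/25


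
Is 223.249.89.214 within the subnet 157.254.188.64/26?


Subnet network: 157.254.188.64
Test IP AND mask: 223.249.89.192
No, 223.249.89.214 is not in 157.254.188.64/26


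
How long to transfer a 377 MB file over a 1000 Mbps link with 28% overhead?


Effective throughput = 1000 * (1 - 28/100) = 720 Mbps
File size in Mb = 377 * 8 = 3016 Mb
Time = 3016 / 720
Time = 4.1889 seconds


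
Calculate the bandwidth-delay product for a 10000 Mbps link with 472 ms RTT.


BDP = bandwidth * RTT
= 10000 Mbps * 472 ms
= 10000 * 1e6 * 472 / 1000 bits
= 4720000000 bits
= 590000000 bytes
= 576171.875 KB
BDP = 4720000000 bits (590000000 bytes)


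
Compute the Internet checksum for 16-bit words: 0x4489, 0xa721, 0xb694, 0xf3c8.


Sum all words (with carry folding):
+ 0x4489 = 0x4489
+ 0xa721 = 0xebaa
+ 0xb694 = 0xa23f
+ 0xf3c8 = 0x9608
One's complement: ~0x9608
Checksum = 0x69f7


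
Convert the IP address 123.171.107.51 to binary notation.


123 = 01111011
171 = 10101011
107 = 01101011
51 = 00110011
Binary: 01111011.10101011.01101011.00110011


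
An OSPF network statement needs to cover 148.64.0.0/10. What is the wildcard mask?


Subnet mask: 255.192.0.0
Wildcard = 255.255.255.255 - subnet mask
255 - 255 = 0
255 - 192 = 63
255 - 0 = 255
255 - 0 = 255
Wildcard: 0.63.255.255


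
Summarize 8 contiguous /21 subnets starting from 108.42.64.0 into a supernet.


Original prefix: /21
Number of subnets: 8 = 2^3
New prefix = 21 - 3 = 18
Supernet: 108.42.64.0/18


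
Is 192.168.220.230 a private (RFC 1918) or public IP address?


RFC 1918 private ranges:
  10.0.0.0/8 (10.0.0.0 - 10.255.255.255)
  172.16.0.0/12 (172.16.0.0 - 172.31.255.255)
  192.168.0.0/16 (192.168.0.0 - 192.168.255.255)
Private (in 192.168.0.0/16)


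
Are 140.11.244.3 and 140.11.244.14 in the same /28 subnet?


Mask: 255.255.255.240
140.11.244.3 AND mask = 140.11.244.0
140.11.244.14 AND mask = 140.11.244.0
Yes, same subnet (140.11.244.0)


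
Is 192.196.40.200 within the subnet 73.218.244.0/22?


Subnet network: 73.218.244.0
Test IP AND mask: 192.196.40.0
No, 192.196.40.200 is not in 73.218.244.0/22


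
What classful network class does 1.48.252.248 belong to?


First octet: 1
Binary: 00000001
0xxxxxxx -> Class A (1-126)
Class A, default mask 255.0.0.0 (/8)


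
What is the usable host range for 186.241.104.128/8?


Network: 186.0.0.0
Broadcast: 186.255.255.255
First usable = network + 1
Last usable = broadcast - 1
Range: 186.0.0.1 to 186.255.255.254


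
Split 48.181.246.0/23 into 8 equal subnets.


New prefix = 23 + 3 = 26
Each subnet has 64 addresses
  48.181.246.0/26
  48.181.246.64/26
  48.181.246.128/26
  48.181.246.192/26
  48.181.247.0/26
  48.181.247.64/26
  48.181.247.128/26
  48.181.247.192/26
Subnets: 48.181.246.0/26, 48.181.246.64/26, 48.181.246.128/26, 48.181.246.192/26, 48.181.247.0/26, 48.181.247.64/26, 48.181.247.128/26, 48.181.247.192/26


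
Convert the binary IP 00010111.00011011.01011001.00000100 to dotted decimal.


00010111 = 23
00011011 = 27
01011001 = 89
00000100 = 4
IP: 23.27.89.4


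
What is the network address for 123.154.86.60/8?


IP:   01111011.10011010.01010110.00111100
Mask: 11111111.00000000.00000000.00000000
AND operation:
Net:  01111011.00000000.00000000.00000000
Network: 123.0.0.0/8


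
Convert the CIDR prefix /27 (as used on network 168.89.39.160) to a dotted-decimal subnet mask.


/27 means 27 network bits, 5 host bits
Binary: 11111111111111111111111111100000
Mask: 255.255.255.224


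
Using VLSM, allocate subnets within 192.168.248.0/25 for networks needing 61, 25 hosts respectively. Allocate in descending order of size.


61 hosts -> /26 (62 usable): 192.168.248.0/26
25 hosts -> /27 (30 usable): 192.168.248.64/27
Allocation: 192.168.248.0/26 (61 hosts, 62 usable); 192.168.248.64/27 (25 hosts, 30 usable)


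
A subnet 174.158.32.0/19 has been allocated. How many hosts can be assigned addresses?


Host bits = 32 - 19 = 13
Total addresses = 2^13 = 8192
Usable = total - 2 (network and broadcast)
Usable hosts: 8190


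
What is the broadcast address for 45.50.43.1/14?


Network: 45.48.0.0/14
Host bits = 18
Set all host bits to 1:
Broadcast: 45.51.255.255


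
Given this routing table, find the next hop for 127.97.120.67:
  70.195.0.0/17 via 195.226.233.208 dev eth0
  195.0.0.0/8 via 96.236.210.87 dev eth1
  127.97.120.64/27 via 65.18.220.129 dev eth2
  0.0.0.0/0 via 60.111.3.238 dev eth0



Longest prefix match for 127.97.120.67:
  /17 70.195.0.0: no
  /8 195.0.0.0: no
  /27 127.97.120.64: MATCH
  /0 0.0.0.0: MATCH
Selected: next-hop 65.18.220.129 via eth2 (matched /27)


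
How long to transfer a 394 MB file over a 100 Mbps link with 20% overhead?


Effective throughput = 100 * (1 - 20/100) = 80 Mbps
File size in Mb = 394 * 8 = 3152 Mb
Time = 3152 / 80
Time = 39.4 seconds


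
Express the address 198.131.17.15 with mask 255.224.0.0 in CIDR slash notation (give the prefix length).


Binary: 11111111.11100000.00000000.00000000
Count leading 1s
Prefix: /11


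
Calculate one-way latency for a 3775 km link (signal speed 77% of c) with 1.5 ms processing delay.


Speed = 0.77 * 3e5 km/s = 231000 km/s
Propagation delay = 3775 / 231000 = 0.0163 s = 16.342 ms
Processing delay = 1.5 ms
Total one-way latency = 17.842 ms


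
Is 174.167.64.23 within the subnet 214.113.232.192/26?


Subnet network: 214.113.232.192
Test IP AND mask: 174.167.64.0
No, 174.167.64.23 is not in 214.113.232.192/26


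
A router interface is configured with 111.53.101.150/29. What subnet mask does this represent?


/29 means 29 network bits, 3 host bits
Binary: 11111111111111111111111111111000
Mask: 255.255.255.248


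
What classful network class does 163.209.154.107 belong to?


First octet: 163
Binary: 10100011
10xxxxxx -> Class B (128-191)
Class B, default mask 255.255.0.0 (/16)


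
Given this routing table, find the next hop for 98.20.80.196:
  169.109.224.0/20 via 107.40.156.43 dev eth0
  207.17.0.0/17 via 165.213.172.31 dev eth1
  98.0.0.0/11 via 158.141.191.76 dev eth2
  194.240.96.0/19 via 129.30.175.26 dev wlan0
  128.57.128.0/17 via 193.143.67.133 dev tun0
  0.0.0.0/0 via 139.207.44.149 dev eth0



Longest prefix match for 98.20.80.196:
  /20 169.109.224.0: no
  /17 207.17.0.0: no
  /11 98.0.0.0: MATCH
  /19 194.240.96.0: no
  /17 128.57.128.0: no
  /0 0.0.0.0: MATCH
Selected: next-hop 158.141.191.76 via eth2 (matched /11)


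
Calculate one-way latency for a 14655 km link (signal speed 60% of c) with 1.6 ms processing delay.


Speed = 0.6 * 3e5 km/s = 180000 km/s
Propagation delay = 14655 / 180000 = 0.0814 s = 81.4167 ms
Processing delay = 1.6 ms
Total one-way latency = 83.0167 ms


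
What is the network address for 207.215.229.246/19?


IP:   11001111.11010111.11100101.11110110
Mask: 11111111.11111111.11100000.00000000
AND operation:
Net:  11001111.11010111.11100000.00000000
Network: 207.215.224.0/19


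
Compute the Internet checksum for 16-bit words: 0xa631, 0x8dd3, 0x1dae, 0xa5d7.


Sum all words (with carry folding):
+ 0xa631 = 0xa631
+ 0x8dd3 = 0x3405
+ 0x1dae = 0x51b3
+ 0xa5d7 = 0xf78a
One's complement: ~0xf78a
Checksum = 0x0875


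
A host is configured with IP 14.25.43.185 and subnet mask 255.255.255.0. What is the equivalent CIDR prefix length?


Binary: 11111111.11111111.11111111.00000000
Count leading 1s
Prefix: /24


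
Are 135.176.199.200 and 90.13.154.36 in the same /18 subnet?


Mask: 255.255.192.0
135.176.199.200 AND mask = 135.176.192.0
90.13.154.36 AND mask = 90.13.128.0
No, different subnets (135.176.192.0 vs 90.13.128.0)


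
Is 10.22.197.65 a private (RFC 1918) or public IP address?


RFC 1918 private ranges:
  10.0.0.0/8 (10.0.0.0 - 10.255.255.255)
  172.16.0.0/12 (172.16.0.0 - 172.31.255.255)
  192.168.0.0/16 (192.168.0.0 - 192.168.255.255)
Private (in 10.0.0.0/8)


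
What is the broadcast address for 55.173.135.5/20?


Network: 55.173.128.0/20
Host bits = 12
Set all host bits to 1:
Broadcast: 55.173.143.255


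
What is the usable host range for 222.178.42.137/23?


Network: 222.178.42.0
Broadcast: 222.178.43.255
First usable = network + 1
Last usable = broadcast - 1
Range: 222.178.42.1 to 222.178.43.254


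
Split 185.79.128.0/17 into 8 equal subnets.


New prefix = 17 + 3 = 20
Each subnet has 4096 addresses
  185.79.128.0/20
  185.79.144.0/20
  185.79.160.0/20
  185.79.176.0/20
  185.79.192.0/20
  185.79.208.0/20
  185.79.224.0/20
  185.79.240.0/20
Subnets: 185.79.128.0/20, 185.79.144.0/20, 185.79.160.0/20, 185.79.176.0/20, 185.79.192.0/20, 185.79.208.0/20, 185.79.224.0/20, 185.79.240.0/20


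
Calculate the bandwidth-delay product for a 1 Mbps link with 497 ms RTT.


BDP = bandwidth * RTT
= 1 Mbps * 497 ms
= 1 * 1e6 * 497 / 1000 bits
= 497000 bits
= 62125 bytes
= 60.6689 KB
BDP = 497000 bits (62125 bytes)


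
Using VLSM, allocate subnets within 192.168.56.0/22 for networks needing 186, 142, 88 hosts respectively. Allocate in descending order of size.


186 hosts -> /24 (254 usable): 192.168.56.0/24
142 hosts -> /24 (254 usable): 192.168.57.0/24
88 hosts -> /25 (126 usable): 192.168.58.0/25
Allocation: 192.168.56.0/24 (186 hosts, 254 usable); 192.168.57.0/24 (142 hosts, 254 usable); 192.168.58.0/25 (88 hosts, 126 usable)


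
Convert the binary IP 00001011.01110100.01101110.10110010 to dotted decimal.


00001011 = 11
01110100 = 116
01101110 = 110
10110010 = 178
IP: 11.116.110.178


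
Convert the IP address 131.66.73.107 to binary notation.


131 = 10000011
66 = 01000010
73 = 01001001
107 = 01101011
Binary: 10000011.01000010.01001001.01101011


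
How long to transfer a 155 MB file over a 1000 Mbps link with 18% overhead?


Effective throughput = 1000 * (1 - 18/100) = 820.0 Mbps
File size in Mb = 155 * 8 = 1240 Mb
Time = 1240 / 820.0
Time = 1.5122 seconds


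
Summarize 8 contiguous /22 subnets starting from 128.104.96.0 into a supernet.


Original prefix: /22
Number of subnets: 8 = 2^3
New prefix = 22 - 3 = 19
Supernet: 128.104.96.0/19


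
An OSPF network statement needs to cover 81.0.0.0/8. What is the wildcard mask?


Subnet mask: 255.0.0.0
Wildcard = 255.255.255.255 - subnet mask
255 - 255 = 0
255 - 0 = 255
255 - 0 = 255
255 - 0 = 255
Wildcard: 0.255.255.255


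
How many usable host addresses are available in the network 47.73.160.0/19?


Host bits = 32 - 19 = 13
Total addresses = 2^13 = 8192
Usable = total - 2 (network and broadcast)
Usable hosts: 8190


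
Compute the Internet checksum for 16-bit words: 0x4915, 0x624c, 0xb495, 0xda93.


Sum all words (with carry folding):
+ 0x4915 = 0x4915
+ 0x624c = 0xab61
+ 0xb495 = 0x5ff7
+ 0xda93 = 0x3a8b
One's complement: ~0x3a8b
Checksum = 0xc574


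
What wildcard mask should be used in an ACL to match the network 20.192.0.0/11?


Subnet mask: 255.224.0.0
Wildcard = 255.255.255.255 - subnet mask
255 - 255 = 0
255 - 224 = 31
255 - 0 = 255
255 - 0 = 255
Wildcard: 0.31.255.255


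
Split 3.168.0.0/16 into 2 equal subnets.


New prefix = 16 + 1 = 17
Each subnet has 32768 addresses
  3.168.0.0/17
  3.168.128.0/17
Subnets: 3.168.0.0/17, 3.168.128.0/17


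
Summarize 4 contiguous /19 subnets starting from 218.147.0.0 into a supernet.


Original prefix: /19
Number of subnets: 4 = 2^2
New prefix = 19 - 2 = 17
Supernet: 218.147.0.0/17


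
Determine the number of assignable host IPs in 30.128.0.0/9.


Host bits = 32 - 9 = 23
Total addresses = 2^23 = 8388608
Usable = total - 2 (network and broadcast)
Usable hosts: 8388606


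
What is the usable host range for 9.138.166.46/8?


Network: 9.0.0.0
Broadcast: 9.255.255.255
First usable = network + 1
Last usable = broadcast - 1
Range: 9.0.0.1 to 9.255.255.254


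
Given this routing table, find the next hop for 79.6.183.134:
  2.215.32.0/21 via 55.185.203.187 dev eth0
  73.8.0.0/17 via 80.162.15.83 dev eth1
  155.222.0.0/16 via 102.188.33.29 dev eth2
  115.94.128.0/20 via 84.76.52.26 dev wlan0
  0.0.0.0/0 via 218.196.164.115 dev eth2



Longest prefix match for 79.6.183.134:
  /21 2.215.32.0: no
  /17 73.8.0.0: no
  /16 155.222.0.0: no
  /20 115.94.128.0: no
  /0 0.0.0.0: MATCH
Selected: next-hop 218.196.164.115 via eth2 (matched /0)


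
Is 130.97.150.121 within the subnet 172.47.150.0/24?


Subnet network: 172.47.150.0
Test IP AND mask: 130.97.150.0
No, 130.97.150.121 is not in 172.47.150.0/24


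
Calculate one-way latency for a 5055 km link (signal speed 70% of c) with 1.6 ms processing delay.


Speed = 0.7 * 3e5 km/s = 210000 km/s
Propagation delay = 5055 / 210000 = 0.0241 s = 24.0714 ms
Processing delay = 1.6 ms
Total one-way latency = 25.6714 ms


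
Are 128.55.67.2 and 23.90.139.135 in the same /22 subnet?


Mask: 255.255.252.0
128.55.67.2 AND mask = 128.55.64.0
23.90.139.135 AND mask = 23.90.136.0
No, different subnets (128.55.64.0 vs 23.90.136.0)


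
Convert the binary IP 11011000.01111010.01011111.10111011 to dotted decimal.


11011000 = 216
01111010 = 122
01011111 = 95
10111011 = 187
IP: 216.122.95.187


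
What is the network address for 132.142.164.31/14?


IP:   10000100.10001110.10100100.00011111
Mask: 11111111.11111100.00000000.00000000
AND operation:
Net:  10000100.10001100.00000000.00000000
Network: 132.140.0.0/14


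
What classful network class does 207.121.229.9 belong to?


First octet: 207
Binary: 11001111
110xxxxx -> Class C (192-223)
Class C, default mask 255.255.255.0 (/24)


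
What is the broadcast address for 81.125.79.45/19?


Network: 81.125.64.0/19
Host bits = 13
Set all host bits to 1:
Broadcast: 81.125.95.255


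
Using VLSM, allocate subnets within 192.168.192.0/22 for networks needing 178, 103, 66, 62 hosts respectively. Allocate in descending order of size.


178 hosts -> /24 (254 usable): 192.168.192.0/24
103 hosts -> /25 (126 usable): 192.168.193.0/25
66 hosts -> /25 (126 usable): 192.168.193.128/25
62 hosts -> /26 (62 usable): 192.168.194.0/26
Allocation: 192.168.192.0/24 (178 hosts, 254 usable); 192.168.193.0/25 (103 hosts, 126 usable); 192.168.193.128/25 (66 hosts, 126 usable); 192.168.194.0/26 (62 hosts, 62 usable)


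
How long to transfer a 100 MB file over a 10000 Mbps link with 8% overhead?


Effective throughput = 10000 * (1 - 8/100) = 9200 Mbps
File size in Mb = 100 * 8 = 800 Mb
Time = 800 / 9200
Time = 0.087 seconds


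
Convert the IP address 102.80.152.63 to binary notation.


102 = 01100110
80 = 01010000
152 = 10011000
63 = 00111111
Binary: 01100110.01010000.10011000.00111111


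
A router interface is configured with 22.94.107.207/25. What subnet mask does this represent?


/25 means 25 network bits, 7 host bits
Binary: 11111111111111111111111110000000
Mask: 255.255.255.128


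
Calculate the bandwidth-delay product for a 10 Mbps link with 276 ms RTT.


BDP = bandwidth * RTT
= 10 Mbps * 276 ms
= 10 * 1e6 * 276 / 1000 bits
= 2760000 bits
= 345000 bytes
= 336.9141 KB
BDP = 2760000 bits (345000 bytes)


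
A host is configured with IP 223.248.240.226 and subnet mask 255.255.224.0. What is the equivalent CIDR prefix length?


Binary: 11111111.11111111.11100000.00000000
Count leading 1s
Prefix: /19


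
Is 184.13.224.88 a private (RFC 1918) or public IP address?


RFC 1918 private ranges:
  10.0.0.0/8 (10.0.0.0 - 10.255.255.255)
  172.16.0.0/12 (172.16.0.0 - 172.31.255.255)
  192.168.0.0/16 (192.168.0.0 - 192.168.255.255)
Public (not in any RFC 1918 range)


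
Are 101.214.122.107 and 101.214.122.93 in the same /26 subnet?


Mask: 255.255.255.192
101.214.122.107 AND mask = 101.214.122.64
101.214.122.93 AND mask = 101.214.122.64
Yes, same subnet (101.214.122.64)


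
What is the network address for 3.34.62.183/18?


IP:   00000011.00100010.00111110.10110111
Mask: 11111111.11111111.11000000.00000000
AND operation:
Net:  00000011.00100010.00000000.00000000
Network: 3.34.0.0/18


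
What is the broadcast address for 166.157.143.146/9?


Network: 166.128.0.0/9
Host bits = 23
Set all host bits to 1:
Broadcast: 166.255.255.255


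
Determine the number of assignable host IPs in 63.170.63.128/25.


Host bits = 32 - 25 = 7
Total addresses = 2^7 = 128
Usable = total - 2 (network and broadcast)
Usable hosts: 126


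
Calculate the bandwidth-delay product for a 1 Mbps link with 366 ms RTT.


BDP = bandwidth * RTT
= 1 Mbps * 366 ms
= 1 * 1e6 * 366 / 1000 bits
= 366000 bits
= 45750 bytes
= 44.6777 KB
BDP = 366000 bits (45750 bytes)


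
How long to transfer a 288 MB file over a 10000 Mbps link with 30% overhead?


Effective throughput = 10000 * (1 - 30/100) = 7000 Mbps
File size in Mb = 288 * 8 = 2304 Mb
Time = 2304 / 7000
Time = 0.3291 seconds


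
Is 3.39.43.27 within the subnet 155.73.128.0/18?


Subnet network: 155.73.128.0
Test IP AND mask: 3.39.0.0
No, 3.39.43.27 is not in 155.73.128.0/18


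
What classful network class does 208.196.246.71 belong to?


First octet: 208
Binary: 11010000
110xxxxx -> Class C (192-223)
Class C, default mask 255.255.255.0 (/24)


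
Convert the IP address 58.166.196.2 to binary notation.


58 = 00111010
166 = 10100110
196 = 11000100
2 = 00000010
Binary: 00111010.10100110.11000100.00000010


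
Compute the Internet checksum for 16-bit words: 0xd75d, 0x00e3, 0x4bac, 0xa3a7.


Sum all words (with carry folding):
+ 0xd75d = 0xd75d
+ 0x00e3 = 0xd840
+ 0x4bac = 0x23ed
+ 0xa3a7 = 0xc794
One's complement: ~0xc794
Checksum = 0x386b


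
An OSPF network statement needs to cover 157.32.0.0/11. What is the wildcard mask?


Subnet mask: 255.224.0.0
Wildcard = 255.255.255.255 - subnet mask
255 - 255 = 0
255 - 224 = 31
255 - 0 = 255
255 - 0 = 255
Wildcard: 0.31.255.255


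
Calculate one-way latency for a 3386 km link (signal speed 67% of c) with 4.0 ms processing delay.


Speed = 0.67 * 3e5 km/s = 201000 km/s
Propagation delay = 3386 / 201000 = 0.0168 s = 16.8458 ms
Processing delay = 4.0 ms
Total one-way latency = 20.8458 ms
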